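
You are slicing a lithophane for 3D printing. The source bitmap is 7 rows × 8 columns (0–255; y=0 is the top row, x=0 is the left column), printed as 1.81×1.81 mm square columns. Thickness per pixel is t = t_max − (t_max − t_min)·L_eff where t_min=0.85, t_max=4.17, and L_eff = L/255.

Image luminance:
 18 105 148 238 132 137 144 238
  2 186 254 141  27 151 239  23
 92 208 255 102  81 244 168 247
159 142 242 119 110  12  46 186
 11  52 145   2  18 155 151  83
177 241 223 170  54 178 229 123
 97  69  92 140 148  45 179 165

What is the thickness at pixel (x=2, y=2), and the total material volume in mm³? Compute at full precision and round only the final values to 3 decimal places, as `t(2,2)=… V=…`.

span = t_max - t_min = 4.17 - 0.85 = 3.320
L(2,2) = 255, L_eff = 255/255 = 1.000000
t(2,2) = 4.17 - 3.320·1.000000 = 0.850
Σt over all 7·8 pixels = 862621/6375 ≈ 135.3130980
V = pitch²·Σt = 1.81²·862621/6375 = 443.299

t(2,2)=0.850 V=443.299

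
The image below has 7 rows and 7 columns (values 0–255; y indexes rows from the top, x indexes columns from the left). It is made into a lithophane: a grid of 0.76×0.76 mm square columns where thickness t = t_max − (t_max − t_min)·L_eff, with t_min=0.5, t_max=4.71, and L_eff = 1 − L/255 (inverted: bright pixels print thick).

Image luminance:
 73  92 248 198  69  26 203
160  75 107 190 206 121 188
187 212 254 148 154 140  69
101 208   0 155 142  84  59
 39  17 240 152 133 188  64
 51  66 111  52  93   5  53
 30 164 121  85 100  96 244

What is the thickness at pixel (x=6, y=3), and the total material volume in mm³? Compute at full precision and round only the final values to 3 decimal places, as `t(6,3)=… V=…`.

t(6,3)=1.474 V=71.110

span = t_max - t_min = 4.71 - 0.5 = 4.210
L(6,3) = 59, L_eff = 1 - 59/255 = 0.768627 (inverted)
t(6,3) = 4.71 - 4.210·0.768627 = 1.474
Σt over all 7·7 pixels = 1046461/8500 ≈ 123.1130588
V = pitch²·Σt = 0.76²·1046461/8500 = 71.110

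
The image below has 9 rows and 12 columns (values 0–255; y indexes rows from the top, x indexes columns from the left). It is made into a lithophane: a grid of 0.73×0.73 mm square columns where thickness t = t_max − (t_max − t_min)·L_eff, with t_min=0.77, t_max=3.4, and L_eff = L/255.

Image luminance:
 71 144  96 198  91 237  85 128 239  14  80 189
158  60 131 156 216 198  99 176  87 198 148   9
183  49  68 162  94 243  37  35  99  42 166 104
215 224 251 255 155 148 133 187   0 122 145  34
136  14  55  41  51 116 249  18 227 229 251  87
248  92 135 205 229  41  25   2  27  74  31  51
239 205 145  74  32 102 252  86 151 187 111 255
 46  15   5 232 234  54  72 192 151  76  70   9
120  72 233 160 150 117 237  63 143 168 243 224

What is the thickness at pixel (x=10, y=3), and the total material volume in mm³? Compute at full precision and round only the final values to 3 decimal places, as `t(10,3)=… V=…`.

t(10,3)=1.905 V=119.185

span = t_max - t_min = 3.4 - 0.77 = 2.630
L(10,3) = 145, L_eff = 145/255 = 0.568627
t(10,3) = 3.4 - 2.630·0.568627 = 1.905
Σt over all 9·12 pixels = 2851583/12750 ≈ 223.6535686
V = pitch²·Σt = 0.73²·2851583/12750 = 119.185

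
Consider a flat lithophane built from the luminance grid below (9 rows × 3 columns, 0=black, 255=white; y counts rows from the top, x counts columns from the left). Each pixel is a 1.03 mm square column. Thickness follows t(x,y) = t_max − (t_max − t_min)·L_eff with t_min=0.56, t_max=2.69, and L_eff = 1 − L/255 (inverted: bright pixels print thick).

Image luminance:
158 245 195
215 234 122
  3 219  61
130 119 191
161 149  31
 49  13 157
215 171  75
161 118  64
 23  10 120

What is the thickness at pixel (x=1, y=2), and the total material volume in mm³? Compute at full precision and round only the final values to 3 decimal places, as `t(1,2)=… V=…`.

t(1,2)=2.389 V=46.250

span = t_max - t_min = 2.69 - 0.56 = 2.130
L(1,2) = 219, L_eff = 1 - 219/255 = 0.141176 (inverted)
t(1,2) = 2.69 - 2.130·0.141176 = 2.389
Σt over all 9·3 pixels = 370559/8500 ≈ 43.5951765
V = pitch²·Σt = 1.03²·370559/8500 = 46.250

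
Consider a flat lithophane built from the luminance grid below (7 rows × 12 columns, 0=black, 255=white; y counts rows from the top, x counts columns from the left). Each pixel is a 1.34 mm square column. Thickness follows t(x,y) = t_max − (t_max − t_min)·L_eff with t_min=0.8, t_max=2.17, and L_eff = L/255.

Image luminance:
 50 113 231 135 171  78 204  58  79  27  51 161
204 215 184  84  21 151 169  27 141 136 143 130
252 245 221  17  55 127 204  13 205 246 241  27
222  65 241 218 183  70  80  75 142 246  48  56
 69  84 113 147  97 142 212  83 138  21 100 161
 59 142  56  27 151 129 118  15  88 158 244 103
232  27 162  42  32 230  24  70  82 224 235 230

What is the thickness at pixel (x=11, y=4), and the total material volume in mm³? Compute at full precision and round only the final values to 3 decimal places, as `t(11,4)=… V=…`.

t(11,4)=1.305 V=223.993

span = t_max - t_min = 2.17 - 0.8 = 1.370
L(11,4) = 161, L_eff = 161/255 = 0.631373
t(11,4) = 2.17 - 1.370·0.631373 = 1.305
Σt over all 7·12 pixels = 3181007/25500 ≈ 124.7453725
V = pitch²·Σt = 1.34²·3181007/25500 = 223.993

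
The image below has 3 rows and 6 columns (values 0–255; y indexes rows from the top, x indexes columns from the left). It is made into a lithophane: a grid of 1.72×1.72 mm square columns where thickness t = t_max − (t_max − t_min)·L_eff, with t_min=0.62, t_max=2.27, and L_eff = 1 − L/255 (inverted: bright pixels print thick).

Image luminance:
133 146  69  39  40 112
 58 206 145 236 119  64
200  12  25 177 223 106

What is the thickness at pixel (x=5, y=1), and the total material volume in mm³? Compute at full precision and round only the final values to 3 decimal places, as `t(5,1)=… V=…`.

t(5,1)=1.034 V=73.407

span = t_max - t_min = 2.27 - 0.62 = 1.650
L(5,1) = 64, L_eff = 1 - 64/255 = 0.749020 (inverted)
t(5,1) = 2.27 - 1.650·0.749020 = 1.034
Σt over all 3·6 pixels = 21091/850 ≈ 24.8129412
V = pitch²·Σt = 1.72²·21091/850 = 73.407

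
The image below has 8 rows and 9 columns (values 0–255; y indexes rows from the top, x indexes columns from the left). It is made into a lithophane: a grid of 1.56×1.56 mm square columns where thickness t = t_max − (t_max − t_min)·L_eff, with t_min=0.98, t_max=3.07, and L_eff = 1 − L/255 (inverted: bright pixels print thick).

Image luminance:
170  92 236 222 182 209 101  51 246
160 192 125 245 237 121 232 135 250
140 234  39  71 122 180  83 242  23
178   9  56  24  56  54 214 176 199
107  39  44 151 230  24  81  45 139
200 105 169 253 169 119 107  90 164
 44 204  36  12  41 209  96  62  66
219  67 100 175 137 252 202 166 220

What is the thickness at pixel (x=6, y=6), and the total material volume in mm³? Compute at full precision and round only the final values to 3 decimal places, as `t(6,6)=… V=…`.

span = t_max - t_min = 3.07 - 0.98 = 2.090
L(6,6) = 96, L_eff = 1 - 96/255 = 0.623529 (inverted)
t(6,6) = 3.07 - 2.090·0.623529 = 1.767
Σt over all 8·9 pixels = 385793/2550 ≈ 151.2913725
V = pitch²·Σt = 1.56²·385793/2550 = 368.183

t(6,6)=1.767 V=368.183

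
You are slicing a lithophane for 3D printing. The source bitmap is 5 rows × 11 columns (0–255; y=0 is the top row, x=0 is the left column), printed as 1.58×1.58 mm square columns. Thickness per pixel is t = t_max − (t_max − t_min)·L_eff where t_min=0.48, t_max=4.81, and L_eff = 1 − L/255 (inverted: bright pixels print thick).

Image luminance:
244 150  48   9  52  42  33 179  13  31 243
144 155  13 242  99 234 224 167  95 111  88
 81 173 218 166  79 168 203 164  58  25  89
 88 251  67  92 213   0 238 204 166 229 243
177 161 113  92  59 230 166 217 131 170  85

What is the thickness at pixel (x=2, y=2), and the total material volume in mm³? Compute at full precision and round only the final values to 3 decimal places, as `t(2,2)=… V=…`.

t(2,2)=4.182 V=380.946

span = t_max - t_min = 4.81 - 0.48 = 4.330
L(2,2) = 218, L_eff = 1 - 218/255 = 0.145098 (inverted)
t(2,2) = 4.81 - 4.330·0.145098 = 4.182
Σt over all 5·11 pixels = 972814/6375 ≈ 152.5982745
V = pitch²·Σt = 1.58²·972814/6375 = 380.946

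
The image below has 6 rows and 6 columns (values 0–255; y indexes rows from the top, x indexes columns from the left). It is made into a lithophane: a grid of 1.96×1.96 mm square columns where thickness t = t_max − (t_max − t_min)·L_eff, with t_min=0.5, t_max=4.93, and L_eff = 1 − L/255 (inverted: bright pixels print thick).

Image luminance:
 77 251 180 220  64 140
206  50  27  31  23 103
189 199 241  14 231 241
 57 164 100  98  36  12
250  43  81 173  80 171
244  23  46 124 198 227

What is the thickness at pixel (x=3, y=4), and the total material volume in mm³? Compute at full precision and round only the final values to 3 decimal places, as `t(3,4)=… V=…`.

span = t_max - t_min = 4.93 - 0.5 = 4.430
L(3,4) = 173, L_eff = 1 - 173/255 = 0.321569 (inverted)
t(3,4) = 4.93 - 4.430·0.321569 = 3.505
Σt over all 6·6 pixels = 417167/4250 ≈ 98.1569412
V = pitch²·Σt = 1.96²·417167/4250 = 377.080

t(3,4)=3.505 V=377.080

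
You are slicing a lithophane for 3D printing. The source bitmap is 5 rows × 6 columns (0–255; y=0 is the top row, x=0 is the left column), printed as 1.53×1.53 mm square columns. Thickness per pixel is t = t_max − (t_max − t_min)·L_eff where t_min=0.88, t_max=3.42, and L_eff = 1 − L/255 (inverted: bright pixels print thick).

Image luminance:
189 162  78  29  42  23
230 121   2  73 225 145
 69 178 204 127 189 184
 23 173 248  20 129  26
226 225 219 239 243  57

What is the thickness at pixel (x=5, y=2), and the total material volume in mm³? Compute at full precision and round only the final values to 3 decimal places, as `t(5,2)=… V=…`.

t(5,2)=2.713 V=157.354

span = t_max - t_min = 3.42 - 0.88 = 2.540
L(5,2) = 184, L_eff = 1 - 184/255 = 0.278431 (inverted)
t(5,2) = 3.42 - 2.540·0.278431 = 2.713
Σt over all 5·6 pixels = 142841/2125 ≈ 67.2192941
V = pitch²·Σt = 1.53²·142841/2125 = 157.354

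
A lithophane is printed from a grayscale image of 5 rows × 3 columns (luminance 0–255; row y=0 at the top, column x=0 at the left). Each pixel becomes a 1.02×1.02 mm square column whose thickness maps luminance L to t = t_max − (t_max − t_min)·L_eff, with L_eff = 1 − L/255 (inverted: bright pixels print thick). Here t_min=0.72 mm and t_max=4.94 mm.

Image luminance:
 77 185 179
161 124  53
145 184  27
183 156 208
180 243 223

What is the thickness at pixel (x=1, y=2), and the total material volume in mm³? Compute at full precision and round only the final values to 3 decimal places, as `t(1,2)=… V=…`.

t(1,2)=3.765 V=51.319

span = t_max - t_min = 4.94 - 0.72 = 4.220
L(1,2) = 184, L_eff = 1 - 184/255 = 0.278431 (inverted)
t(1,2) = 4.94 - 4.220·0.278431 = 3.765
Σt over all 5·3 pixels = 104818/2125 ≈ 49.3261176
V = pitch²·Σt = 1.02²·104818/2125 = 51.319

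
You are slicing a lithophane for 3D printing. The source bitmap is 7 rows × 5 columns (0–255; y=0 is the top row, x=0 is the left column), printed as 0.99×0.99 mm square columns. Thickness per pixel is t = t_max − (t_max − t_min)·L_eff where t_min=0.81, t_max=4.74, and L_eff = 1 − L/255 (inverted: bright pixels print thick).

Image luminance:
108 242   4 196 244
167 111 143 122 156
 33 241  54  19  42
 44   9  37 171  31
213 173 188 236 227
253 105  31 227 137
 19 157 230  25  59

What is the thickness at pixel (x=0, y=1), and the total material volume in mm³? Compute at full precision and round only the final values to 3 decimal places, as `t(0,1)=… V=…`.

t(0,1)=3.384 V=95.064

span = t_max - t_min = 4.74 - 0.81 = 3.930
L(0,1) = 167, L_eff = 1 - 167/255 = 0.345098 (inverted)
t(0,1) = 4.74 - 3.930·0.345098 = 3.384
Σt over all 7·5 pixels = 96.994
V = pitch²·Σt = 0.99²·96.994 = 95.064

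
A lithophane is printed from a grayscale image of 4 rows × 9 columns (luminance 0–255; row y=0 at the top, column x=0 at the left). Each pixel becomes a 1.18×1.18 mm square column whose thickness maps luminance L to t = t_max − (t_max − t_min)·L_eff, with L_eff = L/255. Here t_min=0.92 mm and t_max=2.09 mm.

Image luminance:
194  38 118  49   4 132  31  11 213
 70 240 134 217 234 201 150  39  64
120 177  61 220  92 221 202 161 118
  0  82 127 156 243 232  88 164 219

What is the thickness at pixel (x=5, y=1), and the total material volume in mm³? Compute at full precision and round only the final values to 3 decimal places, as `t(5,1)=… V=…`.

span = t_max - t_min = 2.09 - 0.92 = 1.170
L(5,1) = 201, L_eff = 201/255 = 0.788235
t(5,1) = 2.09 - 1.170·0.788235 = 1.168
Σt over all 4·9 pixels = 225741/4250 ≈ 53.1155294
V = pitch²·Σt = 1.18²·225741/4250 = 73.958

t(5,1)=1.168 V=73.958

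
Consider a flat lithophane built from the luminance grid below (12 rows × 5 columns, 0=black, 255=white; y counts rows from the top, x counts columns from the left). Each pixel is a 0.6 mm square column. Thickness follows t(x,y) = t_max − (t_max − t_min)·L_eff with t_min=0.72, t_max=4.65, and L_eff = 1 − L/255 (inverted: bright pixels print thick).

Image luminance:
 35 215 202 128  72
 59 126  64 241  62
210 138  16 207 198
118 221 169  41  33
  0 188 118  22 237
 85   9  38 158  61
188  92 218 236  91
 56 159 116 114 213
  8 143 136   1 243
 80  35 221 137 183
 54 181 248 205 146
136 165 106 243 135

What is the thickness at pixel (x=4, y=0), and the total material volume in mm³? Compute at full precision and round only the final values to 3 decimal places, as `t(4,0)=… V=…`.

t(4,0)=1.830 V=58.606

span = t_max - t_min = 4.65 - 0.72 = 3.930
L(4,0) = 72, L_eff = 1 - 72/255 = 0.717647 (inverted)
t(4,0) = 4.65 - 3.930·0.717647 = 1.830
Σt over all 12·5 pixels = 69188/425 ≈ 162.7952941
V = pitch²·Σt = 0.6²·69188/425 = 58.606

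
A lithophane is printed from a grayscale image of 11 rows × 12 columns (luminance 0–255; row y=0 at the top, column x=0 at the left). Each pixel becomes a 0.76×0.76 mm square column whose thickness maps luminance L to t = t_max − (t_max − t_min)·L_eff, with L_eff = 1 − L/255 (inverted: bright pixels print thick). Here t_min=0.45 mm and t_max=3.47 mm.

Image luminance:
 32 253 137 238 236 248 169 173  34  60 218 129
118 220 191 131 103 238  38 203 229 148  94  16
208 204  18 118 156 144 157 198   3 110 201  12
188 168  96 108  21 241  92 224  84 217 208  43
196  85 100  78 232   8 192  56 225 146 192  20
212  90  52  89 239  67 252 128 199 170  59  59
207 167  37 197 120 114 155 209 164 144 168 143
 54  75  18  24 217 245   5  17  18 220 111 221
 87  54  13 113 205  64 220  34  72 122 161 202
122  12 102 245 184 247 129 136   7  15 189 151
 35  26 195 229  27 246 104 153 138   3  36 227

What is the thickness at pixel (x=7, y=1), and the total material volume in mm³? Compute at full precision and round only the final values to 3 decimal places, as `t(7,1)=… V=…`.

t(7,1)=2.854 V=153.172

span = t_max - t_min = 3.47 - 0.45 = 3.020
L(7,1) = 203, L_eff = 1 - 203/255 = 0.203922 (inverted)
t(7,1) = 3.47 - 3.020·0.203922 = 2.854
Σt over all 11·12 pixels = 563521/2125 ≈ 265.1863529
V = pitch²·Σt = 0.76²·563521/2125 = 153.172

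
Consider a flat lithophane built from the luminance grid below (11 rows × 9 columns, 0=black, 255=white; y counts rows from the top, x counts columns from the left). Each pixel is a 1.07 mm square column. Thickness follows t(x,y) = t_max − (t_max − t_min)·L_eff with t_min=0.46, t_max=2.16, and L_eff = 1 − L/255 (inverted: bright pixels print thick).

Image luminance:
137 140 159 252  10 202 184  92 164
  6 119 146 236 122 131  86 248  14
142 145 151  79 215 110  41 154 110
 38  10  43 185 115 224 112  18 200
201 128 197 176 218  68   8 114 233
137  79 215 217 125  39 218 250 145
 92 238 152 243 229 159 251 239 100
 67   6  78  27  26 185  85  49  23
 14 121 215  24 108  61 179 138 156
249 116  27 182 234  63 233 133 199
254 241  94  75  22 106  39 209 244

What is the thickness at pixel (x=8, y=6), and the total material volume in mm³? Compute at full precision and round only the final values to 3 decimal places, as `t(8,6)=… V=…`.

span = t_max - t_min = 2.16 - 0.46 = 1.700
L(8,6) = 100, L_eff = 1 - 100/255 = 0.607843 (inverted)
t(8,6) = 2.16 - 1.700·0.607843 = 1.127
Σt over all 11·9 pixels = 134.16
V = pitch²·Σt = 1.07²·134.16 = 153.600

t(8,6)=1.127 V=153.600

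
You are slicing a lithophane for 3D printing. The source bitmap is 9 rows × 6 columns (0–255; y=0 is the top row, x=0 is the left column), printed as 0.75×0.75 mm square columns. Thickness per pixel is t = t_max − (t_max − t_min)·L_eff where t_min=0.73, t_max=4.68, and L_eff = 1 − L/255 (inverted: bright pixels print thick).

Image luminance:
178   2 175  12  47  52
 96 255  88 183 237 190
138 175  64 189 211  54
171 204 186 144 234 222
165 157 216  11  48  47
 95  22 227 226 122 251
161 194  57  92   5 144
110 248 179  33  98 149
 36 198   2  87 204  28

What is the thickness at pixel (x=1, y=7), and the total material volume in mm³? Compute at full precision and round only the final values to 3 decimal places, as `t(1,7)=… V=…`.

span = t_max - t_min = 4.68 - 0.73 = 3.950
L(1,7) = 248, L_eff = 1 - 248/255 = 0.027451 (inverted)
t(1,7) = 4.68 - 3.950·0.027451 = 4.572
Σt over all 9·6 pixels = 254481/1700 ≈ 149.6947059
V = pitch²·Σt = 0.75²·254481/1700 = 84.203

t(1,7)=4.572 V=84.203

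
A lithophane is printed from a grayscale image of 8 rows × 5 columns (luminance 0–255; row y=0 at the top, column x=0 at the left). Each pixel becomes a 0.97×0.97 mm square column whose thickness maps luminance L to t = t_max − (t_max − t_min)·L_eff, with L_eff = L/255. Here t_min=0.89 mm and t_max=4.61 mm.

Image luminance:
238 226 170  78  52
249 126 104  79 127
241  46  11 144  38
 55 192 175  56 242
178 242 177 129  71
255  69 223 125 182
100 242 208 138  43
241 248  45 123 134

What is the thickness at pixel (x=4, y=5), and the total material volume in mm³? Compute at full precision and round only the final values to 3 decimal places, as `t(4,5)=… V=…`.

span = t_max - t_min = 4.61 - 0.89 = 3.720
L(4,5) = 182, L_eff = 182/255 = 0.713725
t(4,5) = 4.61 - 3.720·0.713725 = 1.955
Σt over all 8·5 pixels = 211368/2125 ≈ 99.4672941
V = pitch²·Σt = 0.97²·211368/2125 = 93.589

t(4,5)=1.955 V=93.589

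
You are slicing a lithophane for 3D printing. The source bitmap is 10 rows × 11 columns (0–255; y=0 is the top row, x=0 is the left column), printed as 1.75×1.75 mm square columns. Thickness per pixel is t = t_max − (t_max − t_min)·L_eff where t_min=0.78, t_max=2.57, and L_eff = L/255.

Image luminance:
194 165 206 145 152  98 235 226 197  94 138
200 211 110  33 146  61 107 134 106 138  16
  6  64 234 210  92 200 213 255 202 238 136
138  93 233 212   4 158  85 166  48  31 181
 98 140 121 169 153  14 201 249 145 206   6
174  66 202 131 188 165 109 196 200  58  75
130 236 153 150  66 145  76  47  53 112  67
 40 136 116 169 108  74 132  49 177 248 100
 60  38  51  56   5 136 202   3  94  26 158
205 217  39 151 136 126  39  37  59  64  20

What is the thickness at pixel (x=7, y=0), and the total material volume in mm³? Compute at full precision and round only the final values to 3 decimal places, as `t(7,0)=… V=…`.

t(7,0)=0.984 V=567.318

span = t_max - t_min = 2.57 - 0.78 = 1.790
L(7,0) = 226, L_eff = 226/255 = 0.886275
t(7,0) = 2.57 - 1.790·0.886275 = 0.984
Σt over all 10·11 pixels = 4723793/25500 ≈ 185.2467843
V = pitch²·Σt = 1.75²·4723793/25500 = 567.318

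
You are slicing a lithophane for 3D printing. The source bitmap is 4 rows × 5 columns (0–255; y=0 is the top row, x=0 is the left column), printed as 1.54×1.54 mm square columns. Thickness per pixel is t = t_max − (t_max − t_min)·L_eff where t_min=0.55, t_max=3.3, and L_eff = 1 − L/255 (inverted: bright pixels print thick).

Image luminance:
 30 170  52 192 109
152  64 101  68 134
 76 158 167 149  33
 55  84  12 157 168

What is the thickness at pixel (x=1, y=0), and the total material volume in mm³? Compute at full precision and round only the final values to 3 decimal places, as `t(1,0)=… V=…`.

span = t_max - t_min = 3.3 - 0.55 = 2.750
L(1,0) = 170, L_eff = 1 - 170/255 = 0.333333 (inverted)
t(1,0) = 3.3 - 2.750·0.333333 = 2.383
Σt over all 4·5 pixels = 34661/1020 ≈ 33.9813725
V = pitch²·Σt = 1.54²·34661/1020 = 80.590

t(1,0)=2.383 V=80.590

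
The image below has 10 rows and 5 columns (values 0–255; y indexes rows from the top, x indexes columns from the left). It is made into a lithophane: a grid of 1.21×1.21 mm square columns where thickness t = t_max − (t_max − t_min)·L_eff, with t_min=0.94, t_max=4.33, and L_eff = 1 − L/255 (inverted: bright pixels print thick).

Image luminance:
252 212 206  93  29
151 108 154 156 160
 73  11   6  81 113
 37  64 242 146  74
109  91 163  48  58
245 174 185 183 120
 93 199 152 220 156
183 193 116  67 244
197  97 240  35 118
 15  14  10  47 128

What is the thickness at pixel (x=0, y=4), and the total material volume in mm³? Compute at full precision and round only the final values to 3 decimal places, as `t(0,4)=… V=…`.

t(0,4)=2.389 V=190.813

span = t_max - t_min = 4.33 - 0.94 = 3.390
L(0,4) = 109, L_eff = 1 - 109/255 = 0.572549 (inverted)
t(0,4) = 4.33 - 3.390·0.572549 = 2.389
Σt over all 10·5 pixels = 276946/2125 ≈ 130.3275294
V = pitch²·Σt = 1.21²·276946/2125 = 190.813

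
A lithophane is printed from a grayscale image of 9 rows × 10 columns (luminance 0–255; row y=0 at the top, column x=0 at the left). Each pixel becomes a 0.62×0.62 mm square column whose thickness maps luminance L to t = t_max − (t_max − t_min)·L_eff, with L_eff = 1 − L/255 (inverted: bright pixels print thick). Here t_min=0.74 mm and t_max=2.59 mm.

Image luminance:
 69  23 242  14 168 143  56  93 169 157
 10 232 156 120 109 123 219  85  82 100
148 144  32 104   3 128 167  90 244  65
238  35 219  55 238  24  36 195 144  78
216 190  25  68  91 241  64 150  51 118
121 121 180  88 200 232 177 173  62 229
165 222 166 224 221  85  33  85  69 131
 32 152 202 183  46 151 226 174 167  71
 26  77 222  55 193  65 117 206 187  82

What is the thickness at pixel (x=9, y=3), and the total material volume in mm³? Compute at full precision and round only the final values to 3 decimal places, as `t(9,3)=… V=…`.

t(9,3)=1.306 V=57.920

span = t_max - t_min = 2.59 - 0.74 = 1.850
L(9,3) = 78, L_eff = 1 - 78/255 = 0.694118 (inverted)
t(9,3) = 2.59 - 1.850·0.694118 = 1.306
Σt over all 9·10 pixels = 256151/1700 ≈ 150.6770588
V = pitch²·Σt = 0.62²·256151/1700 = 57.920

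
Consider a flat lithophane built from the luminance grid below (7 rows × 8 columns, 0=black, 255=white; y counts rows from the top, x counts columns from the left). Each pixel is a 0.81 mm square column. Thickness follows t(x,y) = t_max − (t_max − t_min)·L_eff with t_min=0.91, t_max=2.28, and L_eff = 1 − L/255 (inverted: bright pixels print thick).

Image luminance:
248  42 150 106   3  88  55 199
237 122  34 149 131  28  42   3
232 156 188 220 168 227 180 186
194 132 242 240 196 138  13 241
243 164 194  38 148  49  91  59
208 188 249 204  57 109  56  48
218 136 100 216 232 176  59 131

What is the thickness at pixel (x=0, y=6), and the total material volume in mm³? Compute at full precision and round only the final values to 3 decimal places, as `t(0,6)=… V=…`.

t(0,6)=2.081 V=61.504

span = t_max - t_min = 2.28 - 0.91 = 1.370
L(0,6) = 218, L_eff = 1 - 218/255 = 0.145098 (inverted)
t(0,6) = 2.28 - 1.370·0.145098 = 2.081
Σt over all 7·8 pixels = 2390411/25500 ≈ 93.7416078
V = pitch²·Σt = 0.81²·2390411/25500 = 61.504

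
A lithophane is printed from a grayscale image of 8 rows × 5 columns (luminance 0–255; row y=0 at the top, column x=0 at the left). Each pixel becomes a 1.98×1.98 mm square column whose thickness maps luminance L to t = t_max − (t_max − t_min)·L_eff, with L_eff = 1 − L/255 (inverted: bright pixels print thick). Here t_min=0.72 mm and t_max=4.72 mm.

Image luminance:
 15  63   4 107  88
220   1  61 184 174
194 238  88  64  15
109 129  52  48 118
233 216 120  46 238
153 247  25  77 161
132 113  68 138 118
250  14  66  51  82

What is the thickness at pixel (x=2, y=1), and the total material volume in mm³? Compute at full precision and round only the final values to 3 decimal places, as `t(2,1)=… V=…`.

span = t_max - t_min = 4.72 - 0.72 = 4.000
L(2,1) = 61, L_eff = 1 - 61/255 = 0.760784 (inverted)
t(2,1) = 4.72 - 4.000·0.760784 = 1.677
Σt over all 8·5 pixels = 25424/255 ≈ 99.7019608
V = pitch²·Σt = 1.98²·25424/255 = 390.872

t(2,1)=1.677 V=390.872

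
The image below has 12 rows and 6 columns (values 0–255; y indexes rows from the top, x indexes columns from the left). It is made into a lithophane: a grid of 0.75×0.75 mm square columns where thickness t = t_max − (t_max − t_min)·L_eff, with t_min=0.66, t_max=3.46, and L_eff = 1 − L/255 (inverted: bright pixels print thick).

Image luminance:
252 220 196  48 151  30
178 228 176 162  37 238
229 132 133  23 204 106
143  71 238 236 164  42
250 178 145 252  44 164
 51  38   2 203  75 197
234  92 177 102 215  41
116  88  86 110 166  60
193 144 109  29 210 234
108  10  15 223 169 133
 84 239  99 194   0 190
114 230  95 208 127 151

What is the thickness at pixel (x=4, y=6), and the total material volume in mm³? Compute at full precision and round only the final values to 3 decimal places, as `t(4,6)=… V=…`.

span = t_max - t_min = 3.46 - 0.66 = 2.800
L(4,6) = 215, L_eff = 1 - 215/255 = 0.156863 (inverted)
t(4,6) = 3.46 - 2.800·0.156863 = 3.021
Σt over all 12·6 pixels = 201022/1275 ≈ 157.6643137
V = pitch²·Σt = 0.75²·201022/1275 = 88.686

t(4,6)=3.021 V=88.686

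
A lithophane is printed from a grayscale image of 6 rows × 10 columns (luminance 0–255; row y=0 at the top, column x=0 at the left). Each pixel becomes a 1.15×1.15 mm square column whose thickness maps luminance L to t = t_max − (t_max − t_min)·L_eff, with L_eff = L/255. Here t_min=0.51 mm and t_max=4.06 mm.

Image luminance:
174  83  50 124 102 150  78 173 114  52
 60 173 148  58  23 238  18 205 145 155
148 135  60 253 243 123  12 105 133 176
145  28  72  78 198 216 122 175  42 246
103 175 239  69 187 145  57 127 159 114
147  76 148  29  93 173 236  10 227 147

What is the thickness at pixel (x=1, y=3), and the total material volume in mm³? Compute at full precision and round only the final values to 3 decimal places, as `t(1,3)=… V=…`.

t(1,3)=3.670 V=180.505

span = t_max - t_min = 4.06 - 0.51 = 3.550
L(1,3) = 28, L_eff = 28/255 = 0.109804
t(1,3) = 4.06 - 3.550·0.109804 = 3.670
Σt over all 6·10 pixels = 348043/2550 ≈ 136.4874510
V = pitch²·Σt = 1.15²·348043/2550 = 180.505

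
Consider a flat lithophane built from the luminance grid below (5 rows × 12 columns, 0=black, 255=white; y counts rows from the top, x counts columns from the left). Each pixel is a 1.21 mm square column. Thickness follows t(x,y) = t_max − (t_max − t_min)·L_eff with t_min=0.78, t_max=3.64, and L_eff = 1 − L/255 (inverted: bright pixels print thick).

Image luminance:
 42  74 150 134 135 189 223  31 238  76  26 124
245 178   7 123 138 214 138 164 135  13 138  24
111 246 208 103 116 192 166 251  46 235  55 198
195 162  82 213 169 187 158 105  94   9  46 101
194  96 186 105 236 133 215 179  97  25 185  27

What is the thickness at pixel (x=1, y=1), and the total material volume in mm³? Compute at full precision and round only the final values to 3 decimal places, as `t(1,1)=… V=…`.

span = t_max - t_min = 3.64 - 0.78 = 2.860
L(1,1) = 178, L_eff = 1 - 178/255 = 0.301961 (inverted)
t(1,1) = 3.64 - 2.860·0.301961 = 2.776
Σt over all 5·12 pixels = 116857/850 ≈ 137.4788235
V = pitch²·Σt = 1.21²·116857/850 = 201.283

t(1,1)=2.776 V=201.283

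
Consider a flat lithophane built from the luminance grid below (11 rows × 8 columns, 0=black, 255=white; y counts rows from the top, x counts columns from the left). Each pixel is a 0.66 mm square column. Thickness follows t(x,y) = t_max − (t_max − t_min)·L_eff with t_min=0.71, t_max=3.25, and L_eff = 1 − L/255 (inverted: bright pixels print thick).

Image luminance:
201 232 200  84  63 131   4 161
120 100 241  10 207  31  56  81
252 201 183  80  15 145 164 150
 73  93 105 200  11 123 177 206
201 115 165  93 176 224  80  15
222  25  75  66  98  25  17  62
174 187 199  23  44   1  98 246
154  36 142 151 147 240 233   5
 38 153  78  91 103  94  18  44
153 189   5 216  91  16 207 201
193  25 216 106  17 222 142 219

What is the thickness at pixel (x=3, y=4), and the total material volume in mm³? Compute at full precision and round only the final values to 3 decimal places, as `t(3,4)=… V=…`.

span = t_max - t_min = 3.25 - 0.71 = 2.540
L(3,4) = 93, L_eff = 1 - 93/255 = 0.635294 (inverted)
t(3,4) = 3.25 - 2.540·0.635294 = 1.636
Σt over all 11·8 pixels = 63308/375 ≈ 168.8213333
V = pitch²·Σt = 0.66²·63308/375 = 73.539

t(3,4)=1.636 V=73.539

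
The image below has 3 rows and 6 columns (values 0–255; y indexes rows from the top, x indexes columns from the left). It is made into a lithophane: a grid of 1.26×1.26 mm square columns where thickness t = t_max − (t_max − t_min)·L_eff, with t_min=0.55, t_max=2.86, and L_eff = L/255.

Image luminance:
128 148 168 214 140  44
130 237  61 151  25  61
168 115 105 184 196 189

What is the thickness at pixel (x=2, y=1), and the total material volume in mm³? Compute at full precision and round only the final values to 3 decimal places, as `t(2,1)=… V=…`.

t(2,1)=2.307 V=46.293

span = t_max - t_min = 2.86 - 0.55 = 2.310
L(2,1) = 61, L_eff = 61/255 = 0.239216
t(2,1) = 2.86 - 2.310·0.239216 = 2.307
Σt over all 3·6 pixels = 61963/2125 ≈ 29.1590588
V = pitch²·Σt = 1.26²·61963/2125 = 46.293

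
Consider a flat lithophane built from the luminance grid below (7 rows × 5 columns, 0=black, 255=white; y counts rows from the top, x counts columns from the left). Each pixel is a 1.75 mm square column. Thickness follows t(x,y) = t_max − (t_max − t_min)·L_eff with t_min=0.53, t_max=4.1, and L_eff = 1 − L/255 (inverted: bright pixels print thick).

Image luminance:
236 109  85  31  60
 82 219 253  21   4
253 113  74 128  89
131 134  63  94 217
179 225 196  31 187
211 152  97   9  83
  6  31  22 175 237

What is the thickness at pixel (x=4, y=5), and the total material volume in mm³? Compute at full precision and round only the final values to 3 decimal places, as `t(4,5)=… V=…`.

span = t_max - t_min = 4.1 - 0.53 = 3.570
L(4,5) = 83, L_eff = 1 - 83/255 = 0.674510 (inverted)
t(4,5) = 4.1 - 3.570·0.674510 = 1.692
Σt over all 7·5 pixels = 77.868
V = pitch²·Σt = 1.75²·77.868 = 238.471

t(4,5)=1.692 V=238.471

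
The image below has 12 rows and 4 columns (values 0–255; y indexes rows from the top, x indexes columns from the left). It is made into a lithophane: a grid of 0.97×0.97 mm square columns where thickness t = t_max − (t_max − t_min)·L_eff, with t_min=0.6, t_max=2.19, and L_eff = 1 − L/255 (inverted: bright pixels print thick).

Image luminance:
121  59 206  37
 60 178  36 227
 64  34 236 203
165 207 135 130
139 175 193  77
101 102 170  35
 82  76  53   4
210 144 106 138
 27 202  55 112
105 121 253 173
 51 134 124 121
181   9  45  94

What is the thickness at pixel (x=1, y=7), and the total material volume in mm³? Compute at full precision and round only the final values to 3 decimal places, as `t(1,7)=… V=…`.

span = t_max - t_min = 2.19 - 0.6 = 1.590
L(1,7) = 144, L_eff = 1 - 144/255 = 0.435294 (inverted)
t(1,7) = 2.19 - 1.590·0.435294 = 1.498
Σt over all 12·4 pixels = 54743/850 ≈ 64.4035294
V = pitch²·Σt = 0.97²·54743/850 = 60.597

t(1,7)=1.498 V=60.597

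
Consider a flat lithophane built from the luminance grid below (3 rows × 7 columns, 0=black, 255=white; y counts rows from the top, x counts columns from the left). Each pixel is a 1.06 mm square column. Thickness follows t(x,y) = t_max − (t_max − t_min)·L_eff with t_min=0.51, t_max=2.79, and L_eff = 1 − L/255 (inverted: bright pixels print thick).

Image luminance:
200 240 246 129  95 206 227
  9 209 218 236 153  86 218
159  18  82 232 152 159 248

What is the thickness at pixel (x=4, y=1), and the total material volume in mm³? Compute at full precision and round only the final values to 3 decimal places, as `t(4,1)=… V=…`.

span = t_max - t_min = 2.79 - 0.51 = 2.280
L(4,1) = 153, L_eff = 1 - 153/255 = 0.400000 (inverted)
t(4,1) = 2.79 - 2.280·0.400000 = 1.878
Σt over all 3·7 pixels = 358707/8500 ≈ 42.2008235
V = pitch²·Σt = 1.06²·358707/8500 = 47.417

t(4,1)=1.878 V=47.417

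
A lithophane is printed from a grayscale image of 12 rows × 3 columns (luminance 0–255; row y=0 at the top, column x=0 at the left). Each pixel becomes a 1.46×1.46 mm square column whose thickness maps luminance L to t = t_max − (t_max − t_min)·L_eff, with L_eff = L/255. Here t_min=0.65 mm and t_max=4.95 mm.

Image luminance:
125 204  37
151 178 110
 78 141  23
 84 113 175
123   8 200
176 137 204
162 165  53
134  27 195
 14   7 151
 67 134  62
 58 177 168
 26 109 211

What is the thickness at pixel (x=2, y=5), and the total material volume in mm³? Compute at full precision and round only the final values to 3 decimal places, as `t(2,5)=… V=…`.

span = t_max - t_min = 4.95 - 0.65 = 4.300
L(2,5) = 204, L_eff = 204/255 = 0.800000
t(2,5) = 4.95 - 4.300·0.800000 = 1.510
Σt over all 12·3 pixels = 274369/2550 ≈ 107.5956863
V = pitch²·Σt = 1.46²·274369/2550 = 229.351

t(2,5)=1.510 V=229.351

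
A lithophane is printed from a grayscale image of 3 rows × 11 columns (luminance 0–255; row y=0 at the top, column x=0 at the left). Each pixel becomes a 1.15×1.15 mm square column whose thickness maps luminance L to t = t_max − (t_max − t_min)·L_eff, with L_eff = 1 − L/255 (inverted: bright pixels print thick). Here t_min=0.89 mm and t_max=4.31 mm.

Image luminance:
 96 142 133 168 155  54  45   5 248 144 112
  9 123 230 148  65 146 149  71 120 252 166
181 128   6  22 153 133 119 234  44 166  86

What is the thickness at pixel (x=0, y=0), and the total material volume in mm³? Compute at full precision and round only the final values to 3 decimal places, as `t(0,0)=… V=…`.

t(0,0)=2.178 V=110.730

span = t_max - t_min = 4.31 - 0.89 = 3.420
L(0,0) = 96, L_eff = 1 - 96/255 = 0.623529 (inverted)
t(0,0) = 4.31 - 3.420·0.623529 = 2.178
Σt over all 3·11 pixels = 711687/8500 ≈ 83.7278824
V = pitch²·Σt = 1.15²·711687/8500 = 110.730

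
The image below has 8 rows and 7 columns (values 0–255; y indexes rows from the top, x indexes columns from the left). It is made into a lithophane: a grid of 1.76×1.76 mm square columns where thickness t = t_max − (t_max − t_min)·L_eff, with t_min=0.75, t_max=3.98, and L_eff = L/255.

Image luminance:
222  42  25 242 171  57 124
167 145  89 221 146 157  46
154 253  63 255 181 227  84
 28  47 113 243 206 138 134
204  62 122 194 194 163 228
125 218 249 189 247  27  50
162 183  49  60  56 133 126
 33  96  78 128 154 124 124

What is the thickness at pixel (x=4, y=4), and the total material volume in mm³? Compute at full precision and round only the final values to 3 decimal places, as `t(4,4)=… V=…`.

t(4,4)=1.523 V=385.998

span = t_max - t_min = 3.98 - 0.75 = 3.230
L(4,4) = 194, L_eff = 194/255 = 0.760784
t(4,4) = 3.98 - 3.230·0.760784 = 1.523
Σt over all 8·7 pixels = 124.612
V = pitch²·Σt = 1.76²·124.612 = 385.998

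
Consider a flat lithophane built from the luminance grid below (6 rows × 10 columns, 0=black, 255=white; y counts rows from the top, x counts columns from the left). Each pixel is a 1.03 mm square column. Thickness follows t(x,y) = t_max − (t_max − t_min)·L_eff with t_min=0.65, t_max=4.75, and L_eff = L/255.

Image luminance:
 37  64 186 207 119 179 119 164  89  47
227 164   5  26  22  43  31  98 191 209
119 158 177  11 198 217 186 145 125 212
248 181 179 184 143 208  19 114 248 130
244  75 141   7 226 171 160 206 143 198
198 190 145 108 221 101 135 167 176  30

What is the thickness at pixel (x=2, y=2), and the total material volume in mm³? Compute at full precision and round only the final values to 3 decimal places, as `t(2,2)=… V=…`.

span = t_max - t_min = 4.75 - 0.65 = 4.100
L(2,2) = 177, L_eff = 177/255 = 0.694118
t(2,2) = 4.75 - 4.100·0.694118 = 1.904
Σt over all 6·10 pixels = 379439/2550 ≈ 148.7996078
V = pitch²·Σt = 1.03²·379439/2550 = 157.862

t(2,2)=1.904 V=157.862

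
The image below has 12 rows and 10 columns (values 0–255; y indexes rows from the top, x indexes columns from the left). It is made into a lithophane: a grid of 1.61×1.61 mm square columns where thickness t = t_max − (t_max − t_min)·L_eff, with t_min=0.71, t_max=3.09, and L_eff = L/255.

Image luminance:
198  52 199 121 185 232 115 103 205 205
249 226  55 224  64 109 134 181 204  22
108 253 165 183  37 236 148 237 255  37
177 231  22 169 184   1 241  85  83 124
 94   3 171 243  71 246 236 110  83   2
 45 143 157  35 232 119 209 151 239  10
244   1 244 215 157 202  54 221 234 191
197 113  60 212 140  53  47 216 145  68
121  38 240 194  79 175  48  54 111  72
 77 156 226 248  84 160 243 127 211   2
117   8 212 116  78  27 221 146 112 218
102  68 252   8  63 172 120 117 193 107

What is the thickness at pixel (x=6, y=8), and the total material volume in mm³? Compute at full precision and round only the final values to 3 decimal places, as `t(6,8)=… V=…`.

span = t_max - t_min = 3.09 - 0.71 = 2.380
L(6,8) = 48, L_eff = 48/255 = 0.188235
t(6,8) = 3.09 - 2.380·0.188235 = 2.642
Σt over all 12·10 pixels = 32107/150 ≈ 214.0466667
V = pitch²·Σt = 1.61²·32107/150 = 554.830

t(6,8)=2.642 V=554.830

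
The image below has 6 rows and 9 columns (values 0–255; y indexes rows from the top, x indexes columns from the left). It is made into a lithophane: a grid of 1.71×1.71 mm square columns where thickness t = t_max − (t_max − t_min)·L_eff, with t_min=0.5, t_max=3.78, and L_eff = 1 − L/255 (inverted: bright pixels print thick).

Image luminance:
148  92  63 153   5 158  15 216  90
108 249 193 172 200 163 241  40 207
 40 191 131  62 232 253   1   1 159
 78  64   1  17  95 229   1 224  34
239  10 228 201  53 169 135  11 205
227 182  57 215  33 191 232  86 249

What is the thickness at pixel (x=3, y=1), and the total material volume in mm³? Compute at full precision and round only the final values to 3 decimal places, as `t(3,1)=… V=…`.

span = t_max - t_min = 3.78 - 0.5 = 3.280
L(3,1) = 172, L_eff = 1 - 172/255 = 0.325490 (inverted)
t(3,1) = 3.78 - 3.280·0.325490 = 2.712
Σt over all 6·9 pixels = 750143/6375 ≈ 117.6694902
V = pitch²·Σt = 1.71²·750143/6375 = 344.077

t(3,1)=2.712 V=344.077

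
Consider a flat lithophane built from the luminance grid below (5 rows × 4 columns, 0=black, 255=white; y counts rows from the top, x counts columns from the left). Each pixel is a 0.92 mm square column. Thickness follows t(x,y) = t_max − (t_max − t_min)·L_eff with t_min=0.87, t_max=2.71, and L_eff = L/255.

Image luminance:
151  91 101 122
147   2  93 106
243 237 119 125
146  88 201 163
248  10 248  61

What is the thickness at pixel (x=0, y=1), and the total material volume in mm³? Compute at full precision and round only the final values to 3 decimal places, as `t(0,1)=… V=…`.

t(0,1)=1.649 V=29.373

span = t_max - t_min = 2.71 - 0.87 = 1.840
L(0,1) = 147, L_eff = 147/255 = 0.576471
t(0,1) = 2.71 - 1.840·0.576471 = 1.649
Σt over all 5·4 pixels = 221233/6375 ≈ 34.7032157
V = pitch²·Σt = 0.92²·221233/6375 = 29.373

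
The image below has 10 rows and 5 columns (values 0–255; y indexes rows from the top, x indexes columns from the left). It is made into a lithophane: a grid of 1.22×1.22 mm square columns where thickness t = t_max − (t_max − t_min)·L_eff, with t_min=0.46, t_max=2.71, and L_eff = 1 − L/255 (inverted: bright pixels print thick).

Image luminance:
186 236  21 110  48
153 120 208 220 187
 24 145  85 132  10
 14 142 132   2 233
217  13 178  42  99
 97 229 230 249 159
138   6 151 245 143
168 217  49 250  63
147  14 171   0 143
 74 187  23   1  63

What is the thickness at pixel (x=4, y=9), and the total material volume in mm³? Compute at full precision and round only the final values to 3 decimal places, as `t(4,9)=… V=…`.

span = t_max - t_min = 2.71 - 0.46 = 2.250
L(4,9) = 63, L_eff = 1 - 63/255 = 0.752941 (inverted)
t(4,9) = 2.71 - 2.250·0.752941 = 1.016
Σt over all 10·5 pixels = 13171/170 ≈ 77.4764706
V = pitch²·Σt = 1.22²·13171/170 = 115.316

t(4,9)=1.016 V=115.316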